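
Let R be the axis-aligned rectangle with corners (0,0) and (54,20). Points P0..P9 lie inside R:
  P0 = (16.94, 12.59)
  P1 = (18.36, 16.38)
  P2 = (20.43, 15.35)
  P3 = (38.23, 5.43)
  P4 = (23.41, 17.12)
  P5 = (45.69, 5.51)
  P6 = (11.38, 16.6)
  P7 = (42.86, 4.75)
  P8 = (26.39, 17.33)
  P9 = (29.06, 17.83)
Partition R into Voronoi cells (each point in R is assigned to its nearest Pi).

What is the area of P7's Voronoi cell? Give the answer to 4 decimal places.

Area of P7's cell: 41.2639

1. box [0,54]×[0,20]: [(0, 0) (54, 0) (54, 20) (0, 20)]
2. ⊥bis P7·P0 via (29.9,8.67): [(27.2776, 0) (54, 0) (54, 20) (33.327, 20)]  |A|=473.9543
3. ⊥bis P7·P1 via (30.61,10.565): [(30.2329, 9.7706) (27.2776, 0) (54, 0) (54, 20) (35.0887, 20)]  |A|=464.9434
4. ⊥bis P7·P2 via (31.645,10.05): [(27.9569, 2.2458) (27.2776, 0) (54, 0) (54, 20) (36.3472, 20)]  |A|=447.1436
5. ⊥bis P7·P3 via (40.545,5.09): [(39.7974, 0) (54, 0) (54, 20) (42.7348, 20)]  |A|=254.6775
6. ⊥bis P7·P4 via (33.135,10.935): [(39.7974, 0) (54, 0) (54, 20) (42.7348, 20)]  |A|=254.6775
7. ⊥bis P7·P5 via (44.275,5.13): [(41.8675, 14.0947) (39.7974, 0) (45.6527, 0)]  |A|=41.2639
8. ⊥bis P7·P6 via (27.12,10.675): [(41.8675, 14.0947) (39.7974, 0) (45.6527, 0)]  |A|=41.2639
9. ⊥bis P7·P8 via (34.625,11.04): [(41.8675, 14.0947) (39.7974, 0) (45.6527, 0)]  |A|=41.2639
10. ⊥bis P7·P9 via (35.96,11.29): [(41.8675, 14.0947) (39.7974, 0) (45.6527, 0)]  |A|=41.2639
11. canonical 3-gon: [(41.8675, 14.0947) (39.7974, 0) (45.6527, 0)]
12. shoelace: 41.2639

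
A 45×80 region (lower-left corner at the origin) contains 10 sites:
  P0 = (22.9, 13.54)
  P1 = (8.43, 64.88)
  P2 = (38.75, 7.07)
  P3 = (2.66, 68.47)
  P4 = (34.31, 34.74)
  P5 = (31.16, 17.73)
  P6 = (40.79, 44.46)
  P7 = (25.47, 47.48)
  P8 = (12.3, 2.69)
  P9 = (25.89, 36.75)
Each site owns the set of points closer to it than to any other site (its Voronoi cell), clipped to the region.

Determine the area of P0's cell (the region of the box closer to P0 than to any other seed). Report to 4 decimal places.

1. box [0,45]×[0,80]: [(0, 0) (45, 0) (45, 80) (0, 80)]
2. ⊥bis P0·P1 via (15.665,39.21): [(0, 34.7949) (0, 0) (45, 0) (45, 47.478)]  |A|=1851.1389
3. ⊥bis P0·P2 via (30.825,10.305): [(0, 34.7949) (0, 0) (26.6185, 0) (45, 45.0305) (45, 47.478)]  |A|=1437.2747
4. ⊥bis P0·P3 via (12.78,41.005): [(0, 34.7949) (0, 0) (26.6185, 0) (45, 45.0305) (45, 47.478)]  |A|=1437.2747
5. ⊥bis P0·P4 via (28.605,24.14): [(5.7808, 36.4242) (0, 34.7949) (0, 0) (26.6185, 0) (35.0553, 20.6684)]  |A|=954.3424
6. ⊥bis P0·P5 via (27.03,15.635): [(20.5041, 28.5) (5.7808, 36.4242) (0, 34.7949) (0, 0) (26.6185, 0) (30.3384, 9.1129)]  |A|=851.7985
7. ⊥bis P0·P6 via (31.845,29): [(20.5041, 28.5) (5.7808, 36.4242) (0, 34.7949) (0, 0) (26.6185, 0) (30.3384, 9.1129)]  |A|=851.7985
8. ⊥bis P0·P7 via (24.185,30.51): [(20.5041, 28.5) (15.5553, 31.1635) (0, 32.3413) (0, 0) (26.6185, 0) (30.3384, 9.1129)]  |A|=809.5475
9. ⊥bis P0·P8 via (17.6,8.115): [(20.5041, 28.5) (15.5553, 31.1635) (0, 32.3413) (0, 25.3095) (25.9064, 0) (26.6185, 0) (30.3384, 9.1129)]  |A|=481.709
10. ⊥bis P0·P9 via (24.395,25.145): [(22.0529, 25.4467) (0, 28.2877) (0, 25.3095) (25.9064, 0) (26.6185, 0) (30.3384, 9.1129)]  |A|=390.883
11. canonical 6-gon: [(22.0529, 25.4467) (0, 28.2877) (0, 25.3095) (25.9064, 0) (26.6185, 0) (30.3384, 9.1129)]
12. shoelace: 390.883

Area of P0's cell: 390.8830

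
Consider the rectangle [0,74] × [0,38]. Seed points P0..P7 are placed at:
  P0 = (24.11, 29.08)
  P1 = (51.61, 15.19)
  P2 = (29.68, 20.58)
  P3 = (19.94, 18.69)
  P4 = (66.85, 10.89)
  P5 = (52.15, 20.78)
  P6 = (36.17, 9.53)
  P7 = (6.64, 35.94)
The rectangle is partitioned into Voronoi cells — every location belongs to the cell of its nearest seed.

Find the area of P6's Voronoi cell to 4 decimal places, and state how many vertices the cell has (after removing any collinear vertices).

1. box [0,74]×[0,38]: [(0, 0) (74, 0) (74, 38) (0, 38)]
2. ⊥bis P6·P0 via (30.14,19.305): [(0, 0.7122) (0, 0) (74, 0) (74, 38) (60.4457, 38)]  |A|=1685.0569
3. ⊥bis P6·P1 via (43.89,12.36): [(39.2777, 24.9419) (0, 0.7122) (0, 0) (48.4209, 0)]  |A|=617.8422
4. ⊥bis P6·P2 via (32.925,15.055): [(41.1345, 19.8767) (7.2921, 0) (48.4209, 0)]  |A|=408.7531
5. ⊥bis P6·P3 via (28.055,14.11): [(41.1345, 19.8767) (26.438, 11.245) (20.0915, 0) (48.4209, 0)]  |A|=336.7883
6. ⊥bis P6·P4 via (51.51,10.21): [(41.1345, 19.8767) (26.438, 11.245) (20.0915, 0) (48.4209, 0)]  |A|=336.7883
7. ⊥bis P6·P5 via (44.16,15.155): [(41.459, 18.9917) (40.9233, 19.7526) (26.438, 11.245) (20.0915, 0) (48.4209, 0)]  |A|=336.6746
8. ⊥bis P6·P7 via (21.405,22.735): [(41.459, 18.9917) (40.9233, 19.7526) (26.438, 11.245) (20.0915, 0) (48.4209, 0)]  |A|=336.6746
9. canonical 5-gon: [(41.459, 18.9917) (40.9233, 19.7526) (26.438, 11.245) (20.0915, 0) (48.4209, 0)]
10. shoelace: 336.6746

Area of P6's cell: 336.6746 (5 vertices)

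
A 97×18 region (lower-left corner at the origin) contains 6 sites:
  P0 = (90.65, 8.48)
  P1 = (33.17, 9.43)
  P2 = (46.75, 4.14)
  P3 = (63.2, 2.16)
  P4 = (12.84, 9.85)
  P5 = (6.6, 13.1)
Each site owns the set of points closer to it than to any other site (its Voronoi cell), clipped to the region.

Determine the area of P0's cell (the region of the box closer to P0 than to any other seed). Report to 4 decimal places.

Area of P0's cell: 376.6009

1. box [0,97]×[0,18]: [(0, 0) (97, 0) (97, 18) (0, 18)]
2. ⊥bis P0·P1 via (61.91,8.955): [(61.762, 0) (97, 0) (97, 18) (62.0595, 18)]  |A|=631.6066
3. ⊥bis P0·P2 via (68.7,6.31): [(69.3238, 0) (97, 0) (97, 18) (67.5443, 18)]  |A|=514.1869
4. ⊥bis P0·P3 via (76.925,5.32): [(78.1499, 0) (97, 0) (97, 18) (74.0056, 18)]  |A|=376.6009
5. ⊥bis P0·P4 via (51.745,9.165): [(78.1499, 0) (97, 0) (97, 18) (74.0056, 18)]  |A|=376.6009
6. ⊥bis P0·P5 via (48.625,10.79): [(78.1499, 0) (97, 0) (97, 18) (74.0056, 18)]  |A|=376.6009
7. canonical 4-gon: [(78.1499, 0) (97, 0) (97, 18) (74.0056, 18)]
8. shoelace: 376.6009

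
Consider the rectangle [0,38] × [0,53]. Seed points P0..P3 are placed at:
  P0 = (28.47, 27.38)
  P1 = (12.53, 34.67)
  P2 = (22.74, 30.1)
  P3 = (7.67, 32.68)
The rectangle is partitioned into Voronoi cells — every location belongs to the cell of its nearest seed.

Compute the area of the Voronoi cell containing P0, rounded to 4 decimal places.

1. box [0,38]×[0,53]: [(0, 0) (38, 0) (38, 53) (0, 53)]
2. ⊥bis P0·P1 via (20.5,31.025): [(6.311, 0) (38, 0) (38, 53) (30.55, 53)]  |A|=1037.1816
3. ⊥bis P0·P2 via (25.605,28.74): [(11.9623, 0) (38, 0) (38, 53) (37.1211, 53)]  |A|=713.2907
4. ⊥bis P0·P3 via (18.07,30.03): [(11.9623, 0) (38, 0) (38, 53) (37.1211, 53)]  |A|=713.2907
5. canonical 4-gon: [(11.9623, 0) (38, 0) (38, 53) (37.1211, 53)]
6. shoelace: 713.2907

Area of P0's cell: 713.2907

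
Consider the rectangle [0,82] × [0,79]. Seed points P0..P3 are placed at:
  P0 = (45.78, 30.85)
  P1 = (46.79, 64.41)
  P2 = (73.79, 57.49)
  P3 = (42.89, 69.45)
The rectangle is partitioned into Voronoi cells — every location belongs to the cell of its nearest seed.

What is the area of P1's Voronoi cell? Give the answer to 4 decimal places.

1. box [0,82]×[0,79]: [(0, 0) (82, 0) (82, 79) (0, 79)]
2. ⊥bis P1·P0 via (46.285,47.63): [(0, 49.023) (82, 46.5551) (82, 79) (0, 79)]  |A|=2559.2976
3. ⊥bis P1·P2 via (60.29,60.95): [(0, 49.023) (56.7951, 47.3137) (64.9161, 79) (0, 79)]  |A|=1879.7503
4. ⊥bis P1·P3 via (44.84,66.93): [(20.8863, 48.3944) (56.7951, 47.3137) (64.9161, 79) (60.4382, 79)]  |A|=641.8224
5. canonical 4-gon: [(20.8863, 48.3944) (56.7951, 47.3137) (64.9161, 79) (60.4382, 79)]
6. shoelace: 641.8224

Area of P1's cell: 641.8224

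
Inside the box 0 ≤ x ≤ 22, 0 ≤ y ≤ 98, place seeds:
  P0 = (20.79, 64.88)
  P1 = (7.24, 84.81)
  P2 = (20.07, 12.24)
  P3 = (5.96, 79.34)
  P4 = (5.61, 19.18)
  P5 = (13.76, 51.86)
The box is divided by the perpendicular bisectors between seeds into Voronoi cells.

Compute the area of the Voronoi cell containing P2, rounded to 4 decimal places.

Area of P2's cell: 289.5679

1. box [0,22]×[0,98]: [(0, 0) (22, 0) (22, 98) (0, 98)]
2. ⊥bis P2·P0 via (20.43,38.56): [(0, 38.8394) (0, 0) (22, 0) (22, 38.5385)]  |A|=851.1576
3. ⊥bis P2·P1 via (13.655,48.525): [(0, 38.8394) (0, 0) (22, 0) (22, 38.5385)]  |A|=851.1576
4. ⊥bis P2·P3 via (13.015,45.79): [(0, 38.8394) (0, 0) (22, 0) (22, 38.5385)]  |A|=851.1576
5. ⊥bis P2·P4 via (12.84,15.71): [(5.3001, 0) (22, 0) (22, 34.7955)]  |A|=290.5415
6. ⊥bis P2·P5 via (16.915,32.05): [(20.9941, 32.6996) (5.3001, 0) (22, 0) (22, 32.8599)]  |A|=289.5679
7. canonical 4-gon: [(20.9941, 32.6996) (5.3001, 0) (22, 0) (22, 32.8599)]
8. shoelace: 289.5679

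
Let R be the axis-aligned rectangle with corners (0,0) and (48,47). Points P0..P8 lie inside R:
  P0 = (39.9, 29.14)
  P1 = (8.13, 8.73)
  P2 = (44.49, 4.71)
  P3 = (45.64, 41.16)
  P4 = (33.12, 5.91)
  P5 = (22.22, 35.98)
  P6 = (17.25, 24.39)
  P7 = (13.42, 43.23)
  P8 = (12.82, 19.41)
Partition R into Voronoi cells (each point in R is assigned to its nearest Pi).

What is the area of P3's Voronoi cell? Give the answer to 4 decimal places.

Area of P3's cell: 162.3814

1. box [0,48]×[0,47]: [(0, 0) (48, 0) (48, 47) (0, 47)]
2. ⊥bis P3·P0 via (42.77,35.15): [(48, 32.6525) (48, 47) (17.9552, 47)]  |A|=215.5343
3. ⊥bis P3·P1 via (26.885,24.945): [(48, 32.6525) (48, 47) (17.9552, 47)]  |A|=215.5343
4. ⊥bis P3·P2 via (45.065,22.935): [(48, 32.6525) (48, 47) (17.9552, 47)]  |A|=215.5343
5. ⊥bis P3·P4 via (39.38,23.535): [(48, 32.6525) (48, 47) (17.9552, 47)]  |A|=215.5343
6. ⊥bis P3·P5 via (33.93,38.57): [(33.7318, 39.4661) (48, 32.6525) (48, 47) (32.0655, 47)]  |A|=162.3814
7. ⊥bis P3·P6 via (31.445,32.775): [(33.7318, 39.4661) (48, 32.6525) (48, 47) (32.0655, 47)]  |A|=162.3814
8. ⊥bis P3·P7 via (29.53,42.195): [(33.7318, 39.4661) (48, 32.6525) (48, 47) (32.0655, 47)]  |A|=162.3814
9. ⊥bis P3·P8 via (29.23,30.285): [(33.7318, 39.4661) (48, 32.6525) (48, 47) (32.0655, 47)]  |A|=162.3814
10. canonical 4-gon: [(33.7318, 39.4661) (48, 32.6525) (48, 47) (32.0655, 47)]
11. shoelace: 162.3814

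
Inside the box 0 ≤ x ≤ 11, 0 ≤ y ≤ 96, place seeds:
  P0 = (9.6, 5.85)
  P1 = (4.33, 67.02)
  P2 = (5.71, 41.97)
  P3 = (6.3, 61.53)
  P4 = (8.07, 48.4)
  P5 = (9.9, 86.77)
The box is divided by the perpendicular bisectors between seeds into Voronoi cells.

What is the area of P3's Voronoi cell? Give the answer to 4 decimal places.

1. box [0,11]×[0,96]: [(0, 0) (11, 0) (11, 96) (0, 96)]
2. ⊥bis P3·P0 via (7.95,33.69): [(0, 33.2188) (11, 33.8708) (11, 96) (0, 96)]  |A|=687.0073
3. ⊥bis P3·P1 via (5.315,64.275): [(0, 62.3678) (0, 33.2188) (11, 33.8708) (11, 66.315)]  |A|=338.7625
4. ⊥bis P3·P2 via (6.005,51.75): [(0, 62.3678) (0, 51.9311) (11, 51.5993) (11, 66.315)]  |A|=138.3377
5. ⊥bis P3·P4 via (7.185,54.965): [(0, 62.3678) (0, 53.9964) (11, 55.4793) (11, 66.315)]  |A|=105.6389
6. ⊥bis P3·P5 via (8.1,74.15): [(0, 62.3678) (0, 53.9964) (11, 55.4793) (11, 66.315)]  |A|=105.6389
7. canonical 4-gon: [(0, 62.3678) (0, 53.9964) (11, 55.4793) (11, 66.315)]
8. shoelace: 105.6389

Area of P3's cell: 105.6389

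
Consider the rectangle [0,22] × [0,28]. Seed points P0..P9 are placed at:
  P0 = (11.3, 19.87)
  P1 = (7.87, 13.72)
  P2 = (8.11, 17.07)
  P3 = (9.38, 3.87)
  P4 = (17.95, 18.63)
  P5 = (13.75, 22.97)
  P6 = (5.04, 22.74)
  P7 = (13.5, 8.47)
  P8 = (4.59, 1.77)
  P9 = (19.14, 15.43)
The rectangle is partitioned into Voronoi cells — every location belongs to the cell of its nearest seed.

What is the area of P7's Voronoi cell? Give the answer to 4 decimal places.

1. box [0,22]×[0,28]: [(0, 0) (22, 0) (22, 28) (0, 28)]
2. ⊥bis P7·P0 via (12.4,14.17): [(0, 11.777) (0, 0) (22, 0) (22, 16.0226)]  |A|=305.7961
3. ⊥bis P7·P1 via (10.685,11.095): [(13.8054, 14.4412) (0.3389, 0) (22, 0) (22, 16.0226)]  |A|=222.0564
4. ⊥bis P7·P2 via (10.805,12.77): [(13.8054, 14.4412) (0.3389, 0) (22, 0) (22, 16.0226)]  |A|=222.0564
5. ⊥bis P7·P3 via (11.44,6.17): [(13.8054, 14.4412) (8.5261, 8.7798) (18.3288, 0) (22, 0) (22, 16.0226)]  |A|=143.0819
6. ⊥bis P7·P4 via (15.725,13.55): [(13.772, 14.4054) (8.5261, 8.7798) (18.3288, 0) (22, 0) (22, 10.8016)]  |A|=121.4822
7. ⊥bis P7·P5 via (13.625,15.72): [(13.772, 14.4054) (8.5261, 8.7798) (18.3288, 0) (22, 0) (22, 10.8016)]  |A|=121.4822
8. ⊥bis P7·P6 via (9.27,15.605): [(13.772, 14.4054) (8.5261, 8.7798) (18.3288, 0) (22, 0) (22, 10.8016)]  |A|=121.4822
9. ⊥bis P7·P8 via (9.045,5.12): [(13.772, 14.4054) (8.5261, 8.7798) (18.3288, 0) (22, 0) (22, 10.8016)]  |A|=121.4822
10. ⊥bis P7·P9 via (16.32,11.95): [(13.5645, 14.1829) (8.5261, 8.7798) (18.3288, 0) (22, 0) (22, 7.3472)]  |A|=105.6233
11. canonical 5-gon: [(13.5645, 14.1829) (8.5261, 8.7798) (18.3288, 0) (22, 0) (22, 7.3472)]
12. shoelace: 105.6233

Area of P7's cell: 105.6233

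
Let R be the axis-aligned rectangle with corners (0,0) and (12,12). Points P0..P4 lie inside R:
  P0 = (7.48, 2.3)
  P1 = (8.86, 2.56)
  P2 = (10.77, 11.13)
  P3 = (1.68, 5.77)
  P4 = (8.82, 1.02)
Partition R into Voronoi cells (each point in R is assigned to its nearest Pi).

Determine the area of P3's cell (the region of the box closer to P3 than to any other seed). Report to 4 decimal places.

1. box [0,12]×[0,12]: [(0, 0) (12, 0) (12, 12) (0, 12)]
2. ⊥bis P3·P0 via (4.58,4.035): [(0, 0) (2.166, 0) (9.3453, 12) (0, 12)]  |A|=69.0673
3. ⊥bis P3·P1 via (5.27,4.165): [(0, 0) (2.166, 0) (7.0802, 8.2141) (8.7728, 12) (0, 12)]  |A|=67.9838
4. ⊥bis P3·P2 via (6.225,8.45): [(0, 0) (2.166, 0) (6.7196, 7.6112) (4.1317, 12) (0, 12)]  |A|=57.6268
5. ⊥bis P3·P4 via (5.25,3.395): [(0, 0) (2.166, 0) (6.7196, 7.6112) (4.1317, 12) (0, 12)]  |A|=57.6268
6. canonical 5-gon: [(0, 0) (2.166, 0) (6.7196, 7.6112) (4.1317, 12) (0, 12)]
7. shoelace: 57.6268

Area of P3's cell: 57.6268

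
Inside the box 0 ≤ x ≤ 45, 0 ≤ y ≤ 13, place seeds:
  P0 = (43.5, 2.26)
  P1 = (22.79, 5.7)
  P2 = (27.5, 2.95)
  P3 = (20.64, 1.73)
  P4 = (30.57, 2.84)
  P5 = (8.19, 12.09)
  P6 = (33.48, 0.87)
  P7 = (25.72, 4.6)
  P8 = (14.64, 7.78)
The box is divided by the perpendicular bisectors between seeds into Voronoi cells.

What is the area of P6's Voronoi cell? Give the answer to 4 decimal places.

1. box [0,45]×[0,13]: [(0, 0) (45, 0) (45, 13) (0, 13)]
2. ⊥bis P6·P0 via (38.49,1.565): [(0, 0) (38.7071, 0) (36.9037, 13) (0, 13)]  |A|=491.4703
3. ⊥bis P6·P1 via (28.135,3.285): [(26.6508, 0) (38.7071, 0) (36.9037, 13) (32.5245, 13)]  |A|=106.8313
4. ⊥bis P6·P2 via (30.49,1.91): [(29.8257, 0) (38.7071, 0) (36.9037, 13) (34.3474, 13)]  |A|=74.3455
5. ⊥bis P6·P3 via (27.06,1.3): [(29.8257, 0) (38.7071, 0) (36.9037, 13) (34.3474, 13)]  |A|=74.3455
6. ⊥bis P6·P4 via (32.025,1.855): [(30.7692, 0) (38.7071, 0) (37.3571, 9.7314)]  |A|=38.6234
7. ⊥bis P6·P5 via (20.835,6.48): [(30.7692, 0) (38.7071, 0) (37.3571, 9.7314)]  |A|=38.6234
8. ⊥bis P6·P7 via (29.6,2.735): [(30.7692, 0) (38.7071, 0) (37.3571, 9.7314)]  |A|=38.6234
9. ⊥bis P6·P8 via (24.06,4.325): [(30.7692, 0) (38.7071, 0) (37.3571, 9.7314)]  |A|=38.6234
10. canonical 3-gon: [(30.7692, 0) (38.7071, 0) (37.3571, 9.7314)]
11. shoelace: 38.6234

Area of P6's cell: 38.6234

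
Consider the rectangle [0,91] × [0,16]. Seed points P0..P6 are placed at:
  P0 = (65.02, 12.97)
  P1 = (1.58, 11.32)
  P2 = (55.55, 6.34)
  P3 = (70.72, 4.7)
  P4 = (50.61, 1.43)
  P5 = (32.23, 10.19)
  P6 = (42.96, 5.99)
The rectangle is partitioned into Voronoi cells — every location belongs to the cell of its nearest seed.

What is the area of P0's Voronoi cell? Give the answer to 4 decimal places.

Area of P0's cell: 116.8716

1. box [0,91]×[0,16]: [(0, 0) (91, 0) (91, 16) (0, 16)]
2. ⊥bis P0·P1 via (33.3,12.145): [(33.6159, 0) (91, 0) (91, 16) (33.1997, 16)]  |A|=921.4751
3. ⊥bis P0·P2 via (60.285,9.655): [(67.0445, 0) (91, 0) (91, 16) (55.8428, 16)]  |A|=472.9012
4. ⊥bis P0·P3 via (67.87,8.835): [(63.141, 5.5756) (78.2655, 16) (55.8428, 16)]  |A|=116.8716
5. ⊥bis P0·P4 via (57.815,7.2): [(63.141, 5.5756) (78.2655, 16) (55.8428, 16)]  |A|=116.8716
6. ⊥bis P0·P5 via (48.625,11.58): [(63.141, 5.5756) (78.2655, 16) (55.8428, 16)]  |A|=116.8716
7. ⊥bis P0·P6 via (53.99,9.48): [(63.141, 5.5756) (78.2655, 16) (55.8428, 16)]  |A|=116.8716
8. canonical 3-gon: [(63.141, 5.5756) (78.2655, 16) (55.8428, 16)]
9. shoelace: 116.8716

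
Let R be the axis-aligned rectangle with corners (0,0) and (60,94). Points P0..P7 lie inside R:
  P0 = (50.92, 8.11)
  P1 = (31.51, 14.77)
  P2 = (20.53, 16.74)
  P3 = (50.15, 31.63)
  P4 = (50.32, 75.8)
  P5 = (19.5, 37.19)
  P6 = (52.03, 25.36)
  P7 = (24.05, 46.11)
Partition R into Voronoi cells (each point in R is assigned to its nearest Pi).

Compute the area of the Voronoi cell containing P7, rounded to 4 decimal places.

Area of P7's cell: 1352.7892

1. box [0,60]×[0,94]: [(0, 0) (60, 0) (60, 94) (0, 94)]
2. ⊥bis P7·P0 via (37.485,27.11): [(0, 0.6042) (60, 43.0305) (60, 94) (0, 94)]  |A|=4330.961
3. ⊥bis P7·P1 via (27.78,30.44): [(0, 23.8274) (49.509, 35.6123) (60, 43.0305) (60, 94) (0, 94)]  |A|=3756.0808
4. ⊥bis P7·P2 via (22.29,31.425): [(0, 34.0965) (28.6938, 30.6575) (49.509, 35.6123) (60, 43.0305) (60, 94) (0, 94)]  |A|=3608.7518
5. ⊥bis P7·P3 via (37.1,38.87): [(0, 34.0965) (28.6938, 30.6575) (33.1296, 31.7134) (60, 80.1469) (60, 94) (0, 94)]  |A|=3069.7828
6. ⊥bis P7·P4 via (37.185,60.955): [(0, 93.8566) (0, 34.0965) (28.6938, 30.6575) (33.1296, 31.7134) (45.3463, 53.7338)]  |A|=1757.0477
7. ⊥bis P7·P5 via (21.775,41.65): [(0, 93.8566) (0, 52.7572) (34.9219, 34.9439) (45.3463, 53.7338)]  |A|=1352.7892
8. ⊥bis P7·P6 via (38.04,35.735): [(0, 93.8566) (0, 52.7572) (34.9219, 34.9439) (45.3463, 53.7338)]  |A|=1352.7892
9. canonical 4-gon: [(0, 93.8566) (0, 52.7572) (34.9219, 34.9439) (45.3463, 53.7338)]
10. shoelace: 1352.7892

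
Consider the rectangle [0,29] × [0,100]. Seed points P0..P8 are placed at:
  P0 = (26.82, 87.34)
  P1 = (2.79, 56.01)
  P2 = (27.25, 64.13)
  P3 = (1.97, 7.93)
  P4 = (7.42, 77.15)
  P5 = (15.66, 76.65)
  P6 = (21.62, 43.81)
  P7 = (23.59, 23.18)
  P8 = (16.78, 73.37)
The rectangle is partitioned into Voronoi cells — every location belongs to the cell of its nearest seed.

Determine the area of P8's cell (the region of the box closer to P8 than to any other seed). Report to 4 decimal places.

Area of P8's cell: 166.7841

1. box [0,29]×[0,100]: [(0, 0) (29, 0) (29, 100) (0, 100)]
2. ⊥bis P8·P0 via (21.8,80.355): [(0, 96.0223) (0, 0) (29, 0) (29, 75.1805)]  |A|=2482.4402
3. ⊥bis P8·P1 via (9.785,64.69): [(0, 96.0223) (0, 72.5755) (29, 49.2051) (29, 75.1805)]  |A|=716.6216
4. ⊥bis P8·P2 via (22.015,68.75): [(28.1984, 75.7566) (0, 96.0223) (0, 72.5755) (14.8381, 60.6178)]  |A|=522.7762
5. ⊥bis P8·P3 via (9.375,40.65): [(28.1984, 75.7566) (0, 96.0223) (0, 72.5755) (14.8381, 60.6178)]  |A|=522.7762
6. ⊥bis P8·P4 via (12.1,75.26): [(28.1984, 75.7566) (15.8767, 84.6119) (8.311, 65.8778) (14.8381, 60.6178)]  |A|=233.4605
7. ⊥bis P8·P5 via (16.22,75.01): [(28.1984, 75.7566) (25.0445, 78.0232) (11.3239, 73.3382) (8.311, 65.8778) (14.8381, 60.6178)]  |A|=166.7841
8. ⊥bis P8·P6 via (19.2,58.59): [(28.1984, 75.7566) (25.0445, 78.0232) (11.3239, 73.3382) (8.311, 65.8778) (14.8381, 60.6178)]  |A|=166.7841
9. ⊥bis P8·P7 via (20.185,48.275): [(28.1984, 75.7566) (25.0445, 78.0232) (11.3239, 73.3382) (8.311, 65.8778) (14.8381, 60.6178)]  |A|=166.7841
10. canonical 5-gon: [(28.1984, 75.7566) (25.0445, 78.0232) (11.3239, 73.3382) (8.311, 65.8778) (14.8381, 60.6178)]
11. shoelace: 166.7841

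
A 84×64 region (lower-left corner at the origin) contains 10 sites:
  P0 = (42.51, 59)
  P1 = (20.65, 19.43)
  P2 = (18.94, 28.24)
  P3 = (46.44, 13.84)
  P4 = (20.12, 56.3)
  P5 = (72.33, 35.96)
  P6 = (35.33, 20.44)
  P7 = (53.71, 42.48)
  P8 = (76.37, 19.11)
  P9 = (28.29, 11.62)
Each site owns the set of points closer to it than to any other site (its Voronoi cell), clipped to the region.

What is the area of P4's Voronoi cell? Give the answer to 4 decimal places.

1. box [0,84]×[0,64]: [(0, 0) (84, 0) (84, 64) (0, 64)]
2. ⊥bis P4·P0 via (31.315,57.65): [(0, 0) (38.267, 0) (30.5493, 64) (0, 64)]  |A|=2202.1198
3. ⊥bis P4·P1 via (20.385,37.865): [(0, 37.572) (33.6778, 38.0561) (30.5493, 64) (0, 64)]  |A|=841.303
4. ⊥bis P4·P2 via (19.53,42.27): [(0, 43.0913) (33.2392, 41.6935) (30.5493, 64) (0, 64)]  |A|=688.2179
5. ⊥bis P4·P3 via (33.28,35.07): [(0, 43.0913) (33.2392, 41.6935) (30.5493, 64) (0, 64)]  |A|=688.2179
6. ⊥bis P4·P5 via (46.225,46.13): [(0, 43.0913) (33.2392, 41.6935) (30.5493, 64) (0, 64)]  |A|=688.2179
7. ⊥bis P4·P6 via (27.725,38.37): [(0, 43.0913) (33.2392, 41.6935) (30.5493, 64) (0, 64)]  |A|=688.2179
8. ⊥bis P4·P7 via (36.915,49.39): [(0, 43.0913) (33.2392, 41.6935) (30.5493, 64) (0, 64)]  |A|=688.2179
9. ⊥bis P4·P8 via (48.245,37.705): [(0, 43.0913) (33.2392, 41.6935) (30.5493, 64) (0, 64)]  |A|=688.2179
10. ⊥bis P4·P9 via (24.205,33.96): [(0, 43.0913) (33.2392, 41.6935) (30.5493, 64) (0, 64)]  |A|=688.2179
11. canonical 4-gon: [(0, 43.0913) (33.2392, 41.6935) (30.5493, 64) (0, 64)]
12. shoelace: 688.2179

Area of P4's cell: 688.2179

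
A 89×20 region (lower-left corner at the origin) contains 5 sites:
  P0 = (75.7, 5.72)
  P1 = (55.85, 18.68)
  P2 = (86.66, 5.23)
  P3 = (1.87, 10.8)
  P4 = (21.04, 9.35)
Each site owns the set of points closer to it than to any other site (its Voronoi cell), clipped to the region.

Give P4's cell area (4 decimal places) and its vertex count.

1. box [0,89]×[0,20]: [(0, 0) (89, 0) (89, 20) (0, 20)]
2. ⊥bis P4·P0 via (48.37,7.535): [(0, 0) (47.8696, 0) (49.1978, 20) (0, 20)]  |A|=970.674
3. ⊥bis P4·P1 via (38.445,14.015): [(0, 0) (42.2014, 0) (36.8409, 20) (0, 20)]  |A|=790.4225
4. ⊥bis P4·P2 via (53.85,7.29): [(0, 0) (42.2014, 0) (36.8409, 20) (0, 20)]  |A|=790.4225
5. ⊥bis P4·P3 via (11.455,10.075): [(10.6929, 0) (42.2014, 0) (36.8409, 20) (12.2057, 20)]  |A|=561.436
6. canonical 4-gon: [(10.6929, 0) (42.2014, 0) (36.8409, 20) (12.2057, 20)]
7. shoelace: 561.436

Area of P4's cell: 561.4360 (4 vertices)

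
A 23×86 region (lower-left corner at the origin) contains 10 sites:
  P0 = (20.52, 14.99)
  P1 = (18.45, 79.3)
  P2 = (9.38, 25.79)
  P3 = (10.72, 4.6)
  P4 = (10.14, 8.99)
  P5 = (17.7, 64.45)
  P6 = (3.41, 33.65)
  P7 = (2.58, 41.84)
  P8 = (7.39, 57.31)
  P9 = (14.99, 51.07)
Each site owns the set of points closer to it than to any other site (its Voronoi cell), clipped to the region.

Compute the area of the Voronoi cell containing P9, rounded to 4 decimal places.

1. box [0,23]×[0,86]: [(0, 0) (23, 0) (23, 86) (0, 86)]
2. ⊥bis P9·P0 via (17.755,33.03): [(0, 30.3087) (23, 33.8339) (23, 86) (0, 86)]  |A|=1240.3603
3. ⊥bis P9·P1 via (16.72,65.185): [(0, 67.2343) (0, 30.3087) (23, 33.8339) (23, 64.4153)]  |A|=776.3304
4. ⊥bis P9·P2 via (12.185,38.43): [(0, 67.2343) (0, 41.134) (23, 36.03) (23, 64.4153)]  |A|=626.5838
5. ⊥bis P9·P3 via (12.855,27.835): [(0, 67.2343) (0, 41.134) (23, 36.03) (23, 64.4153)]  |A|=626.5838
6. ⊥bis P9·P4 via (12.565,30.03): [(0, 67.2343) (0, 41.134) (23, 36.03) (23, 64.4153)]  |A|=626.5838
7. ⊥bis P9·P5 via (16.345,57.76): [(0, 61.0705) (0, 41.134) (23, 36.03) (23, 56.4121)]  |A|=463.6639
8. ⊥bis P9·P6 via (9.2,42.36): [(0, 61.0705) (0, 48.4757) (16.5787, 37.455) (23, 36.03) (23, 56.4121)]  |A|=402.8059
9. ⊥bis P9·P7 via (8.785,46.455): [(0, 61.0705) (0, 58.2667) (14.4032, 38.9011) (16.5787, 37.455) (23, 36.03) (23, 56.4121)]  |A|=332.2952
10. ⊥bis P9·P8 via (11.19,54.19): [(14.4382, 58.1462) (6.9095, 48.9766) (14.4032, 38.9011) (16.5787, 37.455) (23, 36.03) (23, 56.4121)]  |A|=245.404
11. canonical 6-gon: [(14.4382, 58.1462) (6.9095, 48.9766) (14.4032, 38.9011) (16.5787, 37.455) (23, 36.03) (23, 56.4121)]
12. shoelace: 245.404

Area of P9's cell: 245.4040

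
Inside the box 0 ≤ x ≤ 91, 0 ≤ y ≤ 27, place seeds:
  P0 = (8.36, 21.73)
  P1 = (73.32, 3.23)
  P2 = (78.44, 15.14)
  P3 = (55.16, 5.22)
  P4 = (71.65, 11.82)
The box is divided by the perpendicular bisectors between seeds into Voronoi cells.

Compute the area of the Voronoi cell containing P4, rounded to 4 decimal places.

Area of P4's cell: 262.9560

1. box [0,91]×[0,27]: [(0, 0) (91, 0) (91, 27) (0, 27)]
2. ⊥bis P4·P0 via (40.005,16.775): [(37.3784, 0) (91, 0) (91, 27) (41.606, 27)]  |A|=1390.7107
3. ⊥bis P4·P1 via (72.485,7.525): [(37.4914, 0.7218) (91, 11.1245) (91, 27) (41.606, 27)]  |A|=1073.7288
4. ⊥bis P4·P2 via (75.045,13.48): [(37.4914, 0.7218) (77.4817, 8.4964) (68.4343, 27) (41.606, 27)]  |A|=757.6518
5. ⊥bis P4·P3 via (63.405,8.52): [(64.43, 5.959) (77.4817, 8.4964) (68.4343, 27) (56.0085, 27)]  |A|=262.956
6. canonical 4-gon: [(64.43, 5.959) (77.4817, 8.4964) (68.4343, 27) (56.0085, 27)]
7. shoelace: 262.956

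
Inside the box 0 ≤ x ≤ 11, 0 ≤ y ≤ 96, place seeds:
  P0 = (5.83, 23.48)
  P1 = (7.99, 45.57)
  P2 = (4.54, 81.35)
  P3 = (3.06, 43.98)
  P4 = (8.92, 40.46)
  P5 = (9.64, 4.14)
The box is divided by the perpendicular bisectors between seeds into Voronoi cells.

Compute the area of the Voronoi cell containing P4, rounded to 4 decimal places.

1. box [0,11]×[0,96]: [(0, 0) (11, 0) (11, 96) (0, 96)]
2. ⊥bis P4·P0 via (7.375,31.97): [(0, 33.3121) (11, 31.3103) (11, 96) (0, 96)]  |A|=700.5767
3. ⊥bis P4·P1 via (8.455,43.015): [(0, 41.4762) (0, 33.3121) (11, 31.3103) (11, 43.4782)]  |A|=111.8259
4. ⊥bis P4·P2 via (6.73,60.905): [(0, 41.4762) (0, 33.3121) (11, 31.3103) (11, 43.4782)]  |A|=111.8259
5. ⊥bis P4·P3 via (5.99,42.22): [(6.2236, 42.6089) (0.5762, 33.2072) (11, 31.3103) (11, 43.4782)]  |A|=83.4161
6. ⊥bis P4·P5 via (9.28,22.3): [(6.2236, 42.6089) (0.5762, 33.2072) (11, 31.3103) (11, 43.4782)]  |A|=83.4161
7. canonical 4-gon: [(6.2236, 42.6089) (0.5762, 33.2072) (11, 31.3103) (11, 43.4782)]
8. shoelace: 83.4161

Area of P4's cell: 83.4161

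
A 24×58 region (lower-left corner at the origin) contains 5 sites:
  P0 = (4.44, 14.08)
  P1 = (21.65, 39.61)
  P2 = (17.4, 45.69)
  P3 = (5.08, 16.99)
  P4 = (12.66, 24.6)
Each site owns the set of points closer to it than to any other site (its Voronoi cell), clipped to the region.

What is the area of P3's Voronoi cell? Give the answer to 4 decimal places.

Area of P3's cell: 109.6822

1. box [0,24]×[0,58]: [(0, 0) (24, 0) (24, 58) (0, 58)]
2. ⊥bis P3·P0 via (4.76,15.535): [(0, 16.5819) (24, 11.3035) (24, 58) (0, 58)]  |A|=1057.3753
3. ⊥bis P3·P1 via (13.365,28.3): [(0, 38.0904) (0, 16.5819) (24, 11.3035) (24, 20.5095)]  |A|=368.5732
4. ⊥bis P3·P2 via (11.24,31.34): [(6.3488, 33.4396) (0, 36.165) (0, 16.5819) (24, 11.3035) (24, 20.5095)]  |A|=362.4613
5. ⊥bis P3·P4 via (8.87,20.795): [(0, 29.63) (0, 16.5819) (16.8119, 12.8844)]  |A|=109.6822
6. canonical 3-gon: [(0, 29.63) (0, 16.5819) (16.8119, 12.8844)]
7. shoelace: 109.6822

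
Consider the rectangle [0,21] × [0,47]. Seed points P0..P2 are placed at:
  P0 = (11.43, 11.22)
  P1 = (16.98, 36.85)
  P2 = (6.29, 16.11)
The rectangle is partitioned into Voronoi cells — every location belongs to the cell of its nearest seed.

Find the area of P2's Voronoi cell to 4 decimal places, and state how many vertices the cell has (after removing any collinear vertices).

Area of P2's cell: 252.4697 (3 vertices)

1. box [0,21]×[0,47]: [(0, 0) (21, 0) (21, 47) (0, 47)]
2. ⊥bis P2·P0 via (8.86,13.665): [(0, 4.352) (21, 26.4257) (21, 47) (0, 47)]  |A|=663.8343
3. ⊥bis P2·P1 via (11.635,26.48): [(0, 32.477) (0, 4.352) (17.9534, 23.2233)]  |A|=252.4697
4. canonical 3-gon: [(0, 32.477) (0, 4.352) (17.9534, 23.2233)]
5. shoelace: 252.4697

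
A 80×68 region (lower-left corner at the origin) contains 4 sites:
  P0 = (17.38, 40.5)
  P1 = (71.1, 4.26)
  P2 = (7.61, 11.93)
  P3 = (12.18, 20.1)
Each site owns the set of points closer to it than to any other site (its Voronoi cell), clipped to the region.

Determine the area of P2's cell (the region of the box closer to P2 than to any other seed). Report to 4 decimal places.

Area of P2's cell: 415.1073

1. box [0,80]×[0,68]: [(0, 0) (80, 0) (80, 68) (0, 68)]
2. ⊥bis P2·P0 via (12.495,26.215): [(0, 30.4879) (0, 0) (80, 0) (80, 3.1305)]  |A|=1344.7356
3. ⊥bis P2·P1 via (39.355,8.095): [(40.3916, 16.6753) (0, 30.4879) (0, 0) (38.3771, 0)]  |A|=935.7009
4. ⊥bis P2·P3 via (9.895,16.015): [(38.3865, 0.0779) (0, 21.5499) (0, 0) (38.3771, 0)]  |A|=415.1073
5. canonical 4-gon: [(38.3865, 0.0779) (0, 21.5499) (0, 0) (38.3771, 0)]
6. shoelace: 415.1073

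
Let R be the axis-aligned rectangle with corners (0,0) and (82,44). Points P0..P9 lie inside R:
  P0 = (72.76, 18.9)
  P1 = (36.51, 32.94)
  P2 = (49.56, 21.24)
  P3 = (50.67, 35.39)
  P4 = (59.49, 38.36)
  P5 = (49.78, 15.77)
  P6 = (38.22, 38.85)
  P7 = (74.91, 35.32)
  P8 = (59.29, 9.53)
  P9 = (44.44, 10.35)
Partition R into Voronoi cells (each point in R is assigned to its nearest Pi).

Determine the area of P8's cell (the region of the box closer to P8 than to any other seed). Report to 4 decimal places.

1. box [0,82]×[0,44]: [(0, 0) (82, 0) (82, 44) (0, 44)]
2. ⊥bis P8·P0 via (66.025,14.215): [(0, 0) (75.9132, 0) (45.306, 44) (0, 44)]  |A|=2666.8224
3. ⊥bis P8·P1 via (47.9,21.235): [(26.0777, 0) (75.9132, 0) (55.7966, 28.9191)]  |A|=720.5979
4. ⊥bis P8·P2 via (54.425,15.385): [(35.9092, 0) (75.9132, 0) (61.2603, 21.0646)]  |A|=421.3332
5. ⊥bis P8·P3 via (54.98,22.46): [(35.9092, 0) (75.9132, 0) (61.2603, 21.0646)]  |A|=421.3332
6. ⊥bis P8·P4 via (59.39,23.945): [(35.9092, 0) (75.9132, 0) (61.2603, 21.0646)]  |A|=421.3332
7. ⊥bis P8·P5 via (54.535,12.65): [(58.6128, 18.8647) (46.2347, 0) (75.9132, 0) (61.2603, 21.0646)]  |A|=323.9401
8. ⊥bis P8·P6 via (48.755,24.19): [(58.6128, 18.8647) (46.2347, 0) (75.9132, 0) (61.2603, 21.0646)]  |A|=323.9401
9. ⊥bis P8·P7 via (67.1,22.425): [(58.6128, 18.8647) (46.2347, 0) (75.9132, 0) (61.2603, 21.0646)]  |A|=323.9401
10. ⊥bis P8·P9 via (51.865,9.94): [(58.6128, 18.8647) (51.7831, 8.4559) (51.3161, 0) (75.9132, 0) (61.2603, 21.0646)]  |A|=302.456
11. canonical 5-gon: [(58.6128, 18.8647) (51.7831, 8.4559) (51.3161, 0) (75.9132, 0) (61.2603, 21.0646)]
12. shoelace: 302.456

Area of P8's cell: 302.4560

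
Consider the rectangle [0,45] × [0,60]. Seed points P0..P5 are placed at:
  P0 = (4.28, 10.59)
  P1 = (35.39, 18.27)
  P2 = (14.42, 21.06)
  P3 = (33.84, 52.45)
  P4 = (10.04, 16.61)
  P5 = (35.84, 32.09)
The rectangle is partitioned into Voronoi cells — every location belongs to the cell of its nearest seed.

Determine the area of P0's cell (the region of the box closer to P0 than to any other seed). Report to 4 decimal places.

Area of P0's cell: 218.5562

1. box [0,45]×[0,60]: [(0, 0) (45, 0) (45, 60) (0, 60)]
2. ⊥bis P0·P1 via (19.835,14.43): [(0, 0) (23.3973, 0) (8.5853, 60) (0, 60)]  |A|=959.4778
3. ⊥bis P0·P2 via (9.35,15.825): [(0, 24.8803) (0, 0) (23.3973, 0) (22.6769, 2.9182)]  |A|=316.2424
4. ⊥bis P0·P3 via (19.06,31.52): [(0, 24.8803) (0, 0) (23.3973, 0) (22.6769, 2.9182)]  |A|=316.2424
5. ⊥bis P0·P4 via (7.16,13.6): [(0, 20.4508) (0, 0) (21.3739, 0)]  |A|=218.5562
6. ⊥bis P0·P5 via (20.06,21.34): [(0, 20.4508) (0, 0) (21.3739, 0)]  |A|=218.5562
7. canonical 3-gon: [(0, 20.4508) (0, 0) (21.3739, 0)]
8. shoelace: 218.5562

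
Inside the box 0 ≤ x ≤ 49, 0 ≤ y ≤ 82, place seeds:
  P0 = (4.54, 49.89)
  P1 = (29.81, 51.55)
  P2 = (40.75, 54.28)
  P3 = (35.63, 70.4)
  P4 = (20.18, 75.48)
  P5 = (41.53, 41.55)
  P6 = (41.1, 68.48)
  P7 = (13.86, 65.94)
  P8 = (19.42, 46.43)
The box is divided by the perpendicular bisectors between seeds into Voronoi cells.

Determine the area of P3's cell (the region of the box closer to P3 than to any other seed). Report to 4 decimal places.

1. box [0,49]×[0,82]: [(0, 0) (49, 0) (49, 82) (0, 82)]
2. ⊥bis P3·P0 via (20.085,60.145): [(49, 16.3143) (49, 82) (5.6673, 82)]  |A|=1423.1688
3. ⊥bis P3·P1 via (32.72,60.975): [(16.1656, 66.0862) (49, 55.9485) (49, 82) (5.6673, 82)]  |A|=772.4862
4. ⊥bis P3·P2 via (38.19,62.34): [(16.1656, 66.0862) (33.3145, 60.7915) (49, 65.7734) (49, 82) (5.6673, 82)]  |A|=695.4315
5. ⊥bis P3·P4 via (27.905,72.94): [(24.7772, 63.4274) (33.3145, 60.7915) (49, 65.7734) (49, 82) (30.884, 82)]  |A|=406.6966
6. ⊥bis P3·P5 via (38.58,55.975): [(24.7772, 63.4274) (33.3145, 60.7915) (49, 65.7734) (49, 82) (30.884, 82)]  |A|=406.6966
7. ⊥bis P3·P6 via (38.365,69.44): [(24.7772, 63.4274) (33.3145, 60.7915) (35.5821, 61.5117) (42.7736, 82) (30.884, 82)]  |A|=234.0498
8. ⊥bis P3·P7 via (24.745,68.17): [(25.356, 65.1876) (25.7801, 63.1177) (33.3145, 60.7915) (35.5821, 61.5117) (42.7736, 82) (30.884, 82)]  |A|=233.0776
9. ⊥bis P3·P8 via (27.525,58.415): [(25.356, 65.1876) (25.7801, 63.1177) (33.3145, 60.7915) (35.5821, 61.5117) (42.7736, 82) (30.884, 82)]  |A|=233.0776
10. canonical 6-gon: [(25.356, 65.1876) (25.7801, 63.1177) (33.3145, 60.7915) (35.5821, 61.5117) (42.7736, 82) (30.884, 82)]
11. shoelace: 233.0776

Area of P3's cell: 233.0776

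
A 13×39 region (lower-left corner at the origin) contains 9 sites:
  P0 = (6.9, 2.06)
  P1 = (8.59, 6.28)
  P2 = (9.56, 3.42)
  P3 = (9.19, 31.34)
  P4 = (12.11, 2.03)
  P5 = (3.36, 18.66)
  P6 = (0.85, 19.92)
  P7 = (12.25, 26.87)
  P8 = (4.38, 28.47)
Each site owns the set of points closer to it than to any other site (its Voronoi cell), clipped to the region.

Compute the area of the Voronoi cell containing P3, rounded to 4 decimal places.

Area of P3's cell: 87.1107

1. box [0,13]×[0,39]: [(0, 0) (13, 0) (13, 39) (0, 39)]
2. ⊥bis P3·P0 via (8.045,16.7): [(0, 17.3292) (13, 16.3125) (13, 39) (0, 39)]  |A|=288.3291
3. ⊥bis P3·P1 via (8.89,18.81): [(0, 19.0228) (13, 18.7116) (13, 39) (0, 39)]  |A|=261.7261
4. ⊥bis P3·P2 via (9.375,17.38): [(0, 19.0228) (13, 18.7116) (13, 39) (0, 39)]  |A|=261.7261
5. ⊥bis P3·P4 via (10.65,16.685): [(0, 19.0228) (13, 18.7116) (13, 39) (0, 39)]  |A|=261.7261
6. ⊥bis P3·P5 via (6.275,25): [(0, 27.8851) (13, 21.908) (13, 39) (0, 39)]  |A|=183.3449
7. ⊥bis P3·P6 via (5.02,25.63): [(0, 29.2961) (5.2158, 25.487) (13, 21.908) (13, 39) (0, 39)]  |A|=179.6651
8. ⊥bis P3·P7 via (10.72,29.105): [(0, 29.2961) (5.2158, 25.487) (5.3469, 25.4267) (13, 30.6658) (13, 39) (0, 39)]  |A|=146.1527
9. ⊥bis P3·P8 via (6.785,29.905): [(8.2651, 27.4244) (13, 30.6658) (13, 39) (1.3583, 39)]  |A|=87.1107
10. canonical 4-gon: [(8.2651, 27.4244) (13, 30.6658) (13, 39) (1.3583, 39)]
11. shoelace: 87.1107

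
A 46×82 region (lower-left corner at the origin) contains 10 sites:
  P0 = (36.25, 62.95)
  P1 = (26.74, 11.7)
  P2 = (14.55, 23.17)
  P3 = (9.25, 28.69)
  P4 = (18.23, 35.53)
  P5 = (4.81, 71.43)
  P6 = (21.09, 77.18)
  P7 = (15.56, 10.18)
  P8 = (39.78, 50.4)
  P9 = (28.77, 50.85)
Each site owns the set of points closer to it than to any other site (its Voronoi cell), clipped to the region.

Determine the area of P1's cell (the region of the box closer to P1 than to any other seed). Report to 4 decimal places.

1. box [0,46]×[0,82]: [(0, 0) (46, 0) (46, 82) (0, 82)]
2. ⊥bis P1·P0 via (31.495,37.325): [(0, 43.1692) (0, 0) (46, 0) (46, 34.6334)]  |A|=1789.4617
3. ⊥bis P1·P2 via (20.645,17.435): [(38.1911, 36.0825) (4.2398, 0) (46, 0) (46, 34.6334)]  |A|=888.6309
4. ⊥bis P1·P3 via (17.995,20.195): [(38.1911, 36.0825) (4.2398, 0) (46, 0) (46, 34.6334)]  |A|=888.6309
5. ⊥bis P1·P4 via (22.485,23.615): [(28.4716, 25.7529) (4.2398, 0) (46, 0) (46, 32.0125)]  |A|=818.2871
6. ⊥bis P1·P5 via (15.775,41.565): [(28.4716, 25.7529) (4.2398, 0) (46, 0) (46, 32.0125)]  |A|=818.2871
7. ⊥bis P1·P6 via (23.915,44.44): [(28.4716, 25.7529) (4.2398, 0) (46, 0) (46, 32.0125)]  |A|=818.2871
8. ⊥bis P1·P7 via (21.15,10.94): [(28.4716, 25.7529) (20.3147, 17.084) (22.6374, 0) (46, 0) (46, 32.0125)]  |A|=661.1355
9. ⊥bis P1·P8 via (33.26,31.05): [(38.4283, 29.3085) (28.4716, 25.7529) (20.3147, 17.084) (22.6374, 0) (46, 0) (46, 26.7572)]  |A|=641.2397
10. ⊥bis P1·P9 via (27.755,31.275): [(38.4283, 29.3085) (28.4716, 25.7529) (20.3147, 17.084) (22.6374, 0) (46, 0) (46, 26.7572)]  |A|=641.2397
11. canonical 6-gon: [(38.4283, 29.3085) (28.4716, 25.7529) (20.3147, 17.084) (22.6374, 0) (46, 0) (46, 26.7572)]
12. shoelace: 641.2397

Area of P1's cell: 641.2397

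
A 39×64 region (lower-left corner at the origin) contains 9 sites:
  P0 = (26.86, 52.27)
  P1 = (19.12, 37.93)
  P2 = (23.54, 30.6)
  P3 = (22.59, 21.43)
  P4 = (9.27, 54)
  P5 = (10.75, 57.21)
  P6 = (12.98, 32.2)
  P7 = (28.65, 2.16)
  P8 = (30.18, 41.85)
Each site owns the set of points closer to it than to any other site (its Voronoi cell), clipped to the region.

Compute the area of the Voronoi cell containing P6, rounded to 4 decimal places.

1. box [0,39]×[0,64]: [(0, 0) (39, 0) (39, 64) (0, 64)]
2. ⊥bis P6·P0 via (19.92,42.235): [(0, 56.0113) (0, 0) (39, 0) (39, 29.0397)]  |A|=1658.4931
3. ⊥bis P6·P1 via (16.05,35.065): [(0, 52.2634) (0, 0) (39, 0) (39, 10.4729)]  |A|=1223.3575
4. ⊥bis P6·P2 via (18.26,31.4): [(18.429, 32.5157) (0, 52.2634) (0, 0) (13.5024, 0)]  |A|=701.1032
5. ⊥bis P6·P3 via (17.785,26.815): [(17.531, 26.5883) (18.429, 32.5157) (0, 52.2634) (0, 10.9456)]  |A|=425.6567
6. ⊥bis P6·P4 via (11.125,43.1): [(17.531, 26.5883) (18.429, 32.5157) (8.9042, 42.7221) (0, 41.2067) (0, 10.9456)]  |A|=376.4309
7. ⊥bis P6·P5 via (11.865,44.705): [(17.531, 26.5883) (18.429, 32.5157) (8.9042, 42.7221) (0, 41.2067) (0, 10.9456)]  |A|=376.4309
8. ⊥bis P6·P7 via (20.815,17.18): [(17.531, 26.5883) (18.429, 32.5157) (8.9042, 42.7221) (0, 41.2067) (0, 10.9456)]  |A|=376.4309
9. ⊥bis P6·P8 via (21.58,37.025): [(17.531, 26.5883) (18.429, 32.5157) (8.9042, 42.7221) (0, 41.2067) (0, 10.9456)]  |A|=376.4309
10. canonical 5-gon: [(17.531, 26.5883) (18.429, 32.5157) (8.9042, 42.7221) (0, 41.2067) (0, 10.9456)]
11. shoelace: 376.4309

Area of P6's cell: 376.4309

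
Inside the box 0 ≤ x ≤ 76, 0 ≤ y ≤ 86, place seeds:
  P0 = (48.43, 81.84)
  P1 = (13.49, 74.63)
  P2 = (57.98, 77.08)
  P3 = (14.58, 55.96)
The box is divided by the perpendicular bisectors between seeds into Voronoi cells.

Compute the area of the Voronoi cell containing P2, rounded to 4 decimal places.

1. box [0,76]×[0,86]: [(0, 0) (76, 0) (76, 86) (0, 86)]
2. ⊥bis P2·P0 via (53.205,79.46): [(13.5998, 0) (76, 0) (76, 86) (56.4647, 86)]  |A|=3523.225
3. ⊥bis P2·P1 via (35.735,75.855): [(37.2944, 47.5384) (39.9122, 0) (76, 0) (76, 86) (56.4647, 86)]  |A|=2897.7995
4. ⊥bis P2·P3 via (36.28,66.52): [(41.455, 55.8859) (68.651, 0) (76, 0) (76, 86) (56.4647, 86)]  |A|=1984.9328
5. canonical 5-gon: [(41.455, 55.8859) (68.651, 0) (76, 0) (76, 86) (56.4647, 86)]
6. shoelace: 1984.9328

Area of P2's cell: 1984.9328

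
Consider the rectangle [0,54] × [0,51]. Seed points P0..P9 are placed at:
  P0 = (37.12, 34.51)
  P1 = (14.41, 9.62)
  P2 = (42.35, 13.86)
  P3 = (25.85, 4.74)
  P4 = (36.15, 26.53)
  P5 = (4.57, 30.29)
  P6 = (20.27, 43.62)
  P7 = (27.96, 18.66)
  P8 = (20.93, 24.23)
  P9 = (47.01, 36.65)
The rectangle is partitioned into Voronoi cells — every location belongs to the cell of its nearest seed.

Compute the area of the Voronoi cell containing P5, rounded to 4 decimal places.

1. box [0,54]×[0,51]: [(0, 0) (54, 0) (54, 51) (0, 51)]
2. ⊥bis P5·P0 via (20.845,32.4): [(0, 0) (25.0456, 0) (18.4336, 51) (0, 51)]  |A|=1108.7177
3. ⊥bis P5·P1 via (9.49,19.955): [(0, 15.4373) (21.7046, 25.7698) (18.4336, 51) (0, 51)]  |A|=618.4787
4. ⊥bis P5·P2 via (23.46,22.075): [(0, 15.4373) (21.7046, 25.7698) (18.4336, 51) (0, 51)]  |A|=618.4787
5. ⊥bis P5·P3 via (15.21,17.515): [(0, 15.4373) (21.7046, 25.7698) (18.4336, 51) (0, 51)]  |A|=618.4787
6. ⊥bis P5·P4 via (20.36,28.41): [(0, 15.4373) (19.946, 24.9326) (20.8398, 32.44) (18.4336, 51) (0, 51)]  |A|=612.2516
7. ⊥bis P5·P6 via (12.42,36.955): [(0, 15.4373) (19.946, 24.9326) (20.2758, 27.7025) (0.4952, 51) (0, 51)]  |A|=392.3577
8. ⊥bis P5·P7 via (16.265,24.475): [(0, 15.4373) (15.4216, 22.7787) (18.7584, 29.4897) (0.4952, 51) (0, 51)]  |A|=378.3736
9. ⊥bis P5·P8 via (12.75,27.26): [(0, 15.4373) (10.1627, 20.2753) (15.1501, 33.7395) (0.4952, 51) (0, 51)]  |A|=330.0154
10. ⊥bis P5·P9 via (25.79,33.47): [(0, 15.4373) (10.1627, 20.2753) (15.1501, 33.7395) (0.4952, 51) (0, 51)]  |A|=330.0154
11. canonical 5-gon: [(0, 15.4373) (10.1627, 20.2753) (15.1501, 33.7395) (0.4952, 51) (0, 51)]
12. shoelace: 330.0154

Area of P5's cell: 330.0154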